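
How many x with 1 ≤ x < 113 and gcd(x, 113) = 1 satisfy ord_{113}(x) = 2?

1

φ(113) = 113 − 1 = 112 = 2^4 · 7.
In a cyclic group of order 112, there are φ(d) elements of order d for each divisor d of 112, and zero for non-divisors.
2 | 112, and φ(2) = 2 − 1 = 1.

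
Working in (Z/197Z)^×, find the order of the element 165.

196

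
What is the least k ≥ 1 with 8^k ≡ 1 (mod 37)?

The order of 8 must divide φ(37) = 37 − 1 = 36 = 2^2 · 3^2.
Divisors of 36: 1, 2, 3, 4, 6, 9, 12, 18, 36.
Evaluate successive powers at the divisors of 36:
8^1 ≡ 8
8^2 ≡ 27
8^3 ≡ 31
8^4 ≡ 26
8^6 ≡ 36
8^9 ≡ 6
8^12 ≡ 1
So ord_37(8) = 12.

12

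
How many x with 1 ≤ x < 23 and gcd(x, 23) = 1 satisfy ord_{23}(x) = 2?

1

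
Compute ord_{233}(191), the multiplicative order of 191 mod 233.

232

ord(191) | φ(233) = 233 − 1 = 232 = 2^3 · 29.
Divisors of 232: 1, 2, 4, 8, 29, 58, 116, 232.
Evaluate successive powers at the divisors of 232:
191^1 ≡ 191
191^2 ≡ 133
191^4 ≡ 214
191^8 ≡ 128
191^29 ≡ 136
191^58 ≡ 89
191^116 ≡ 232
191^232 ≡ 1
Therefore the multiplicative order of 191 modulo 233 is 232.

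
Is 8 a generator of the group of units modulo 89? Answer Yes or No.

φ(89) = 89 − 1 = 88 = 2^3 · 11.
Test 8^(88/q) mod 89 for each prime factor q of 88:
8^44 ≡ 1 (mod 89)  [q = 2: ≡ 1 ✗]
8^8 ≡ 4 (mod 89)  [q = 11: ≢ 1 ✓]
The check at q = 2 fails, so 8 generates a proper subgroup.

No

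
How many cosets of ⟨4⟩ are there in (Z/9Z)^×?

2

By Lagrange's theorem, ord_9(4) divides φ(9) = φ(3^2) = 3·(3−1) = 6 = 2 · 3.
Divisors of 6: 1, 2, 3, 6.
Evaluate successive powers at the divisors of 6:
4^1 ≡ 4
4^2 ≡ 7
4^3 ≡ 1
Thus |⟨4⟩| = ord(4) = 3.
Index = |(Z/9Z)^×| / |⟨4⟩| = 6 / 3 = 2.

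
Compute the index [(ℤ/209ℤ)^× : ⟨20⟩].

The order of 20 must divide φ(209) = φ(11·19) = (11−1)·(19−1) = 10·18 = 180 = 2^2 · 3^2 · 5.
Divisors of 180: 1, 2, 3, 4, 5, 6, 9, 10, 12, 15, 18, 20, 30, 36, 45, 60, 90, 180.
Test each divisor d:
20^1 ≡ 20 (mod 209)
20^2 ≡ 191 (mod 209)
20^3 ≡ 58 (mod 209)
20^4 ≡ 115 (mod 209)
20^5 ≡ 1 (mod 209) ✓
Thus |⟨20⟩| = ord(20) = 5.
The index is φ(209) / ord(20) = 180 / 5 = 36.

36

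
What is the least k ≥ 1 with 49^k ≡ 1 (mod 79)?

39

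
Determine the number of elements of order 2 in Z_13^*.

1

φ(13) = 13 − 1 = 12 = 2^2 · 3.
Since (Z/13Z)^× is cyclic of order 12, the number of elements of order d is φ(d) when d | 12 and 0 otherwise.
2 | 12, and φ(2) = 2 − 1 = 1.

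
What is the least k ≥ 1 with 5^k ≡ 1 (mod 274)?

136

Since 5 ∈ (Z/274Z)^×, its order divides φ(274) = φ(2)·φ(137) = 1·136 = 136 = 2^3 · 17.
Divisors of 136: 1, 2, 4, 8, 17, 34, 68, 136.
Evaluate successive powers at the divisors of 136:
5^1 ≡ 5
5^2 ≡ 25
5^4 ≡ 77
5^8 ≡ 175
5^17 ≡ 233
5^34 ≡ 37
5^68 ≡ 273
5^136 ≡ 1
Therefore the multiplicative order of 5 modulo 274 is 136.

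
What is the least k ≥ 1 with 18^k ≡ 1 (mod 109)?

108

Since 18 ∈ (Z/109Z)^×, its order divides φ(109) = 109 − 1 = 108 = 2^2 · 3^3.
Divisors of 108: 1, 2, 3, 4, 6, 9, 12, 18, 27, 36, 54, 108.
Check 18^d mod 109 for each divisor in increasing order:
18^1 ≡ 18 (mod 109)
18^2 ≡ 106 (mod 109)
18^3 ≡ 55 (mod 109)
18^4 ≡ 9 (mod 109)
18^6 ≡ 82 (mod 109)
18^9 ≡ 41 (mod 109)
18^12 ≡ 75 (mod 109)
18^18 ≡ 46 (mod 109)
18^27 ≡ 33 (mod 109)
18^36 ≡ 45 (mod 109)
18^54 ≡ 108 (mod 109)
18^108 ≡ 1 (mod 109) ✓
The smallest such exponent is 108, so the order of 18 is 108.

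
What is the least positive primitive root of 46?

5

φ(46) = φ(2)·φ(23) = 1·22 = 22 = 2 · 11.
g is a primitive root iff g^(22/q) ≢ 1 (mod 46) for each prime q ∈ {2, 11}.
g = 2: gcd(2, 46) = 2 > 1, not a unit — skip.
g = 3: 3^11 ≡ 1 — hits 1, so not a primitive root.
g = 4: gcd(4, 46) = 2 > 1, not a unit — skip.
g = 5: 5^11 ≡ 45; 5^2 ≡ 25 — none is 1, so 5 is a primitive root.
The smallest primitive root modulo 46 is 5.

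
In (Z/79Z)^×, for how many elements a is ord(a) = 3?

2

φ(79) = 79 − 1 = 78 = 2 · 3 · 13.
In a cyclic group of order 78, there are φ(d) elements of order d for each divisor d of 78, and zero for non-divisors.
3 | 78, and φ(3) = 3 − 1 = 2.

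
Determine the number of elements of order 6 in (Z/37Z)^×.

φ(37) = 37 − 1 = 36 = 2^2 · 3^2.
(Z/37Z)^× is cyclic (|G| = 36); a cyclic group of order m has exactly φ(d) elements of each order d | m, and none otherwise.
6 = 2 · 3 divides 36, and φ(6) = 2.

2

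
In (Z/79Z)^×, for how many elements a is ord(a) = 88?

0

φ(79) = 79 − 1 = 78 = 2 · 3 · 13.
(Z/79Z)^× is cyclic (|G| = 78); a cyclic group of order m has exactly φ(d) elements of each order d | m, and none otherwise.
Here 78 is not a multiple of 88, so there are no elements of order 88.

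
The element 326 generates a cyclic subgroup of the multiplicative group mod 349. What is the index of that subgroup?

Since 326 ∈ (Z/349Z)^×, its order divides φ(349) = 349 − 1 = 348 = 2^2 · 3 · 29.
Divisors of 348: 1, 2, 3, 4, 6, 12, 29, 58, 87, 116, 174, 348.
Compute 326^d (mod 349) for the divisors d until we hit 1:
326^1 ≡ 326
326^2 ≡ 180
326^3 ≡ 48
326^4 ≡ 292
326^6 ≡ 210
326^12 ≡ 126
326^29 ≡ 123
326^58 ≡ 122
326^87 ≡ 348
326^116 ≡ 226
326^174 ≡ 1
The order of 326 is 174, so the subgroup it generates has 174 elements.
Index = |(Z/349Z)^×| / |⟨326⟩| = 348 / 174 = 2.

2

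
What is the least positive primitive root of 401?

3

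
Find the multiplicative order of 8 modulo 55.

By Lagrange's theorem, ord_55(8) divides φ(55) = φ(5·11) = (5−1)·(11−1) = 4·10 = 40 = 2^3 · 5.
Divisors of 40: 1, 2, 4, 5, 8, 10, 20, 40.
Evaluate successive powers at the divisors of 40:
8^1 ≡ 8 (mod 55)
8^2 ≡ 9 (mod 55)
8^4 ≡ 26 (mod 55)
8^5 ≡ 43 (mod 55)
8^8 ≡ 16 (mod 55)
8^10 ≡ 34 (mod 55)
8^20 ≡ 1 (mod 55) ✓
The smallest such exponent is 20, so the order of 8 is 20.

20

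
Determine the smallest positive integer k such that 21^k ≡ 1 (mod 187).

4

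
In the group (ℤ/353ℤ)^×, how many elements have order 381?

φ(353) = 353 − 1 = 352 = 2^5 · 11.
(Z/353Z)^× is cyclic (|G| = 352); a cyclic group of order m has exactly φ(d) elements of each order d | m, and none otherwise.
381 does not divide 352, so no element of (Z/353Z)^× has order 381.

0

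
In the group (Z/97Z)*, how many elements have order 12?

φ(97) = 97 − 1 = 96 = 2^5 · 3.
Since (Z/97Z)^× is cyclic of order 96, the number of elements of order d is φ(d) when d | 96 and 0 otherwise.
12 = 2^2 · 3 divides 96, and φ(12) = 4.

4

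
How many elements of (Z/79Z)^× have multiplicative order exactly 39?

24

φ(79) = 79 − 1 = 78 = 2 · 3 · 13.
(Z/79Z)^× is cyclic (|G| = 78); a cyclic group of order m has exactly φ(d) elements of each order d | m, and none otherwise.
39 = 3 · 13 divides 78, and φ(39) = 24.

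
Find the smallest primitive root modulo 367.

φ(367) = 367 − 1 = 366 = 2 · 3 · 61.
g is a primitive root iff g^(366/q) ≢ 1 (mod 367) for each prime q ∈ {2, 3, 61}.
g = 2: 2^183 ≡ 1 — hits 1, so not a primitive root.
g = 3: 3^183 ≡ 366; 3^122 ≡ 1 — hits 1, so not a primitive root.
g = 4: 4^183 ≡ 1 — hits 1, so not a primitive root.
g = 5: 5^183 ≡ 366; 5^122 ≡ 1 — hits 1, so not a primitive root.
g = 6: 6^183 ≡ 366; 6^122 ≡ 283; 6^6 ≡ 47 — none is 1, so 6 is a primitive root.
So 6 is the smallest generator of (Z/367Z)^×.

6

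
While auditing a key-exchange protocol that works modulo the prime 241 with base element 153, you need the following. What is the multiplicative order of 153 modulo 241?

By Lagrange's theorem, ord_241(153) divides φ(241) = 241 − 1 = 240 = 2^4 · 3 · 5.
Divisors of 240: 1, 2, 3, 4, 5, 6, 8, 10, 12, 15, 16, 20, 24, 30, 40, 48, 60, 80, 120, 240.
Check 153^d mod 241 for each divisor in increasing order:
153^1 ≡ 153
153^2 ≡ 32
153^3 ≡ 76
153^4 ≡ 60
153^5 ≡ 22
153^6 ≡ 233
153^8 ≡ 226
153^10 ≡ 2
153^12 ≡ 64
153^15 ≡ 44
153^16 ≡ 225
153^20 ≡ 4
153^24 ≡ 240
153^30 ≡ 8
153^40 ≡ 16
153^48 ≡ 1
So ord_241(153) = 48.

48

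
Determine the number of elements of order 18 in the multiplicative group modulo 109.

φ(109) = 109 − 1 = 108 = 2^2 · 3^3.
(Z/109Z)^× is cyclic (|G| = 108); a cyclic group of order m has exactly φ(d) elements of each order d | m, and none otherwise.
18 = 2 · 3^2 divides 108, and φ(18) = 6.

6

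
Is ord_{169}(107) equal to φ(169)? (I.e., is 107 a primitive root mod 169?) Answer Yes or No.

φ(169) = φ(13^2) = 13·(13−1) = 156 = 2^2 · 3 · 13.
Test 107^(156/q) mod 169 for each prime factor q of 156:
107^78 ≡ 1 (mod 169)  [q = 2: ≡ 1 ✗]
107^52 ≡ 146 (mod 169)  [q = 3: ≢ 1 ✓]
107^12 ≡ 14 (mod 169)  [q = 13: ≢ 1 ✓]
The check at q = 2 fails, so 107 generates a proper subgroup.

No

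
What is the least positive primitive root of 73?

5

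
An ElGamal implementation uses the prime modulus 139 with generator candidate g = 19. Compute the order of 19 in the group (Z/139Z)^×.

138

The order of 19 must divide φ(139) = 139 − 1 = 138 = 2 · 3 · 23.
Divisors of 138: 1, 2, 3, 6, 23, 46, 69, 138.
Test each divisor d:
19^1 ≡ 19
19^2 ≡ 83
19^3 ≡ 48
19^6 ≡ 80
19^23 ≡ 97
19^46 ≡ 96
19^69 ≡ 138
19^138 ≡ 1
Hence ord(19) = 138.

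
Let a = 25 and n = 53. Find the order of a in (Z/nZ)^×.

The order of 25 must divide φ(53) = 53 − 1 = 52 = 2^2 · 13.
Divisors of 52: 1, 2, 4, 13, 26, 52.
Evaluate successive powers at the divisors of 52:
25^1 ≡ 25 (mod 53)
25^2 ≡ 42 (mod 53)
25^4 ≡ 15 (mod 53)
25^13 ≡ 52 (mod 53)
25^26 ≡ 1 (mod 53) ✓
So ord_53(25) = 26.

26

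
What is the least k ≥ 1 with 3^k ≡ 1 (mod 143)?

15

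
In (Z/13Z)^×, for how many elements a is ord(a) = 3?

2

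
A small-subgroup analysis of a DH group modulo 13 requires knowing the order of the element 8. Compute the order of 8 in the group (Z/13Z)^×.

4

ord(8) | φ(13) = 13 − 1 = 12 = 2^2 · 3.
Divisors of 12: 1, 2, 3, 4, 6, 12.
Evaluate successive powers at the divisors of 12:
8^1 ≡ 8 (mod 13)
8^2 ≡ 12 (mod 13)
8^3 ≡ 5 (mod 13)
8^4 ≡ 1 (mod 13) ✓
Hence ord(8) = 4.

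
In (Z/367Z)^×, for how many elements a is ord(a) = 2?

1

φ(367) = 367 − 1 = 366 = 2 · 3 · 61.
(Z/367Z)^× is cyclic (|G| = 366); a cyclic group of order m has exactly φ(d) elements of each order d | m, and none otherwise.
2 | 366, and φ(2) = 2 − 1 = 1.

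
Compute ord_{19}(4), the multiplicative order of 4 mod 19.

9

By Lagrange's theorem, ord_19(4) divides φ(19) = 19 − 1 = 18 = 2 · 3^2.
Divisors of 18: 1, 2, 3, 6, 9, 18.
Compute 4^d (mod 19) for the divisors d until we hit 1:
4^1 ≡ 4 (mod 19)
4^2 ≡ 16 (mod 19)
4^3 ≡ 7 (mod 19)
4^6 ≡ 11 (mod 19)
4^9 ≡ 1 (mod 19) ✓
Therefore the multiplicative order of 4 modulo 19 is 9.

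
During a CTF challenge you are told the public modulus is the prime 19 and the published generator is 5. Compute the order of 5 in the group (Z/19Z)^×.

The order of 5 must divide φ(19) = 19 − 1 = 18 = 2 · 3^2.
Divisors of 18: 1, 2, 3, 6, 9, 18.
Compute 5^d (mod 19) for the divisors d until we hit 1:
5^1 ≡ 5 (mod 19)
5^2 ≡ 6 (mod 19)
5^3 ≡ 11 (mod 19)
5^6 ≡ 7 (mod 19)
5^9 ≡ 1 (mod 19) ✓
So ord_19(5) = 9.

9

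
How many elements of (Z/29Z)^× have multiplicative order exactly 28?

12

φ(29) = 29 − 1 = 28 = 2^2 · 7.
In a cyclic group of order 28, there are φ(d) elements of order d for each divisor d of 28, and zero for non-divisors.
28 = 2^2 · 7 divides 28, and φ(28) = 12.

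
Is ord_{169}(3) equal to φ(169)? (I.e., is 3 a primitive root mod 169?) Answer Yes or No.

φ(169) = φ(13^2) = 13·(13−1) = 156 = 2^2 · 3 · 13.
An element g generates (Z/169Z)^× iff g^(156/q) ≢ 1 (mod 169) for each prime q ∈ {2, 3, 13}.
3^78 ≡ 1 (mod 169)  [q = 2: ≡ 1 ✗]
3^52 ≡ 146 (mod 169)  [q = 3: ≢ 1 ✓]
3^12 ≡ 105 (mod 169)  [q = 13: ≢ 1 ✓]
The check at q = 2 fails, so 3 generates a proper subgroup.

No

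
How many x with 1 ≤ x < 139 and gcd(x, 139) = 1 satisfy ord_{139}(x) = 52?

0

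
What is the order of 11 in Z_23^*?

22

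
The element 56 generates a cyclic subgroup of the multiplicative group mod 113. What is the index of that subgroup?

4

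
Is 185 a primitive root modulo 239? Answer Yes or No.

Yes

φ(239) = 239 − 1 = 238 = 2 · 7 · 17.
Test 185^(238/q) mod 239 for each prime factor q of 238:
185^119 ≡ 238 (mod 239)  [q = 2: ≢ 1 ✓]
185^34 ≡ 24 (mod 239)  [q = 7: ≢ 1 ✓]
185^14 ≡ 128 (mod 239)  [q = 17: ≢ 1 ✓]
None equal 1, so ord_239(185) = 238: 185 is a primitive root.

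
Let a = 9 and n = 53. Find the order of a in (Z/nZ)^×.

26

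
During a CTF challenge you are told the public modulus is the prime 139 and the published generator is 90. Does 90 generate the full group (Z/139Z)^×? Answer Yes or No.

φ(139) = 139 − 1 = 138 = 2 · 3 · 23.
An element g generates (Z/139Z)^× iff g^(138/q) ≢ 1 (mod 139) for each prime q ∈ {2, 3, 23}.
90^69 ≡ 138 (mod 139)  [q = 2: ≢ 1 ✓]
90^46 ≡ 96 (mod 139)  [q = 3: ≢ 1 ✓]
90^6 ≡ 106 (mod 139)  [q = 23: ≢ 1 ✓]
Every test exponent gives a nontrivial residue, hence 90 generates the full group.

Yes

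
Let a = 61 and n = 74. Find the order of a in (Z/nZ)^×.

36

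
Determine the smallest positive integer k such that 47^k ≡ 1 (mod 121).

The order of 47 must divide φ(121) = φ(11^2) = 11·(11−1) = 110 = 2 · 5 · 11.
Divisors of 110: 1, 2, 5, 10, 11, 22, 55, 110.
Test each divisor d:
47^1 ≡ 47
47^2 ≡ 31
47^5 ≡ 34
47^10 ≡ 67
47^11 ≡ 3
47^22 ≡ 9
47^55 ≡ 1
So ord_121(47) = 55.

55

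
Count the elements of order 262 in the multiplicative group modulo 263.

φ(263) = 263 − 1 = 262 = 2 · 131.
(Z/263Z)^× is cyclic (|G| = 262); a cyclic group of order m has exactly φ(d) elements of each order d | m, and none otherwise.
262 = 2 · 131 divides 262, and φ(262) = 130.

130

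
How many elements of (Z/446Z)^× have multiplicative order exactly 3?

φ(446) = φ(2)·φ(223) = 1·222 = 222 = 2 · 3 · 37.
(Z/446Z)^× is cyclic (|G| = 222); a cyclic group of order m has exactly φ(d) elements of each order d | m, and none otherwise.
3 | 222, and φ(3) = 3 − 1 = 2.

2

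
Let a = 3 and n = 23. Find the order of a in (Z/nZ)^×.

11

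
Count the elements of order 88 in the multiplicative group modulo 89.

40

φ(89) = 89 − 1 = 88 = 2^3 · 11.
In a cyclic group of order 88, there are φ(d) elements of order d for each divisor d of 88, and zero for non-divisors.
88 = 2^3 · 11 divides 88, and φ(88) = 40.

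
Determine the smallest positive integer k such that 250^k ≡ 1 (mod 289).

272

The order of 250 must divide φ(289) = φ(17^2) = 17·(17−1) = 272 = 2^4 · 17.
Divisors of 272: 1, 2, 4, 8, 16, 17, 34, 68, 136, 272.
Check 250^d mod 289 for each divisor in increasing order:
250^1 ≡ 250
250^2 ≡ 76
250^4 ≡ 285
250^8 ≡ 16
250^16 ≡ 256
250^17 ≡ 131
250^34 ≡ 110
250^68 ≡ 251
250^136 ≡ 288
250^272 ≡ 1
So ord_289(250) = 272.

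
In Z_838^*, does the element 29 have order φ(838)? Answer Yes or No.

No

φ(838) = φ(2)·φ(419) = 1·418 = 418 = 2 · 11 · 19.
29 is a primitive root mod 838 iff 29^(φ(838)/q) ≢ 1 for every prime q | φ(838), i.e. q ∈ {2, 11, 19}.
29^209 ≡ 1 (mod 838)  [q = 2: ≡ 1 ✗]
29^38 ≡ 719 (mod 838)  [q = 11: ≢ 1 ✓]
29^22 ≡ 329 (mod 838)  [q = 19: ≢ 1 ✓]
29^209 ≡ 1 shows ord(29) | 209, strictly less than φ(838); not a primitive root.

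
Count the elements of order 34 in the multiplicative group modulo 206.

16

φ(206) = φ(2)·φ(103) = 1·102 = 102 = 2 · 3 · 17.
In a cyclic group of order 102, there are φ(d) elements of order d for each divisor d of 102, and zero for non-divisors.
34 = 2 · 17 divides 102, and φ(34) = 16.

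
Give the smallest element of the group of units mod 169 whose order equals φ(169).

2

φ(169) = φ(13^2) = 13·(13−1) = 156 = 2^2 · 3 · 13.
g is a primitive root iff g^(156/q) ≢ 1 (mod 169) for each prime q ∈ {2, 3, 13}.
g = 2: 2^78 ≡ 168; 2^52 ≡ 146; 2^12 ≡ 40 — none is 1, so 2 is a primitive root.
Hence the least primitive root of 169 is 2.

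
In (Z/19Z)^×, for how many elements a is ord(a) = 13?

0

φ(19) = 19 − 1 = 18 = 2 · 3^2.
(Z/19Z)^× is cyclic (|G| = 18); a cyclic group of order m has exactly φ(d) elements of each order d | m, and none otherwise.
Here 18 is not a multiple of 13, so there are no elements of order 13.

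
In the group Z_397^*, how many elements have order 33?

20

φ(397) = 397 − 1 = 396 = 2^2 · 3^2 · 11.
Since (Z/397Z)^× is cyclic of order 396, the number of elements of order d is φ(d) when d | 396 and 0 otherwise.
33 = 3 · 11 divides 396, and φ(33) = 20.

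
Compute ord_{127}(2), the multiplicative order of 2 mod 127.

7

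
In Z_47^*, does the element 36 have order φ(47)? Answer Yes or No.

φ(47) = 47 − 1 = 46 = 2 · 23.
An element g generates (Z/47Z)^× iff g^(46/q) ≢ 1 (mod 47) for each prime q ∈ {2, 23}.
36^23 ≡ 1 (mod 47)  [q = 2: ≡ 1 ✗]
36^2 ≡ 27 (mod 47)  [q = 23: ≢ 1 ✓]
Since 36^23 ≡ 1, the order of 36 divides 23 < 46, so 36 is not a primitive root.

No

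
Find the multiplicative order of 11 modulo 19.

Since 11 ∈ (Z/19Z)^×, its order divides φ(19) = 19 − 1 = 18 = 2 · 3^2.
Divisors of 18: 1, 2, 3, 6, 9, 18.
Test each divisor d:
11^1 ≡ 11 (mod 19)
11^2 ≡ 7 (mod 19)
11^3 ≡ 1 (mod 19) ✓
The smallest such exponent is 3, so the order of 11 is 3.

3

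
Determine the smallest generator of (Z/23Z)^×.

5

φ(23) = 23 − 1 = 22 = 2 · 11.
Test candidates g = 2, 3, … against the prime factors q ∈ {2, 11} of φ(23): g is a generator iff g^(22/q) ≢ 1 for every such q.
g = 2: 2^11 ≡ 1 — hits 1, so not a primitive root.
g = 3: 3^11 ≡ 1 — hits 1, so not a primitive root.
g = 4: 4^11 ≡ 1 — hits 1, so not a primitive root.
g = 5: 5^11 ≡ 22; 5^2 ≡ 2 — none is 1, so 5 is a primitive root.
Hence the least primitive root of 23 is 5.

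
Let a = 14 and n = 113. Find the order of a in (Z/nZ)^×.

The order of 14 must divide φ(113) = 113 − 1 = 112 = 2^4 · 7.
Divisors of 112: 1, 2, 4, 7, 8, 14, 16, 28, 56, 112.
Compute 14^d (mod 113) for the divisors d until we hit 1:
14^1 ≡ 14 (mod 113)
14^2 ≡ 83 (mod 113)
14^4 ≡ 109 (mod 113)
14^7 ≡ 98 (mod 113)
14^8 ≡ 16 (mod 113)
14^14 ≡ 112 (mod 113)
14^16 ≡ 30 (mod 113)
14^28 ≡ 1 (mod 113) ✓
Therefore the multiplicative order of 14 modulo 113 is 28.

28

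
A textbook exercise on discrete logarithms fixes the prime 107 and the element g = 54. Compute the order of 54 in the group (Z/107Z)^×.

By Lagrange's theorem, ord_107(54) divides φ(107) = 107 − 1 = 106 = 2 · 53.
Divisors of 106: 1, 2, 53, 106.
Check 54^d mod 107 for each divisor in increasing order:
54^1 ≡ 54
54^2 ≡ 27
54^53 ≡ 106
54^106 ≡ 1
Hence ord(54) = 106.

106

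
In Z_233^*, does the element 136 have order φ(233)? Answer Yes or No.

No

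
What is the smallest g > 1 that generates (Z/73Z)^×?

φ(73) = 73 − 1 = 72 = 2^3 · 3^2.
g is a primitive root iff g^(72/q) ≢ 1 (mod 73) for each prime q ∈ {2, 3}.
g = 2: 2^36 ≡ 1 — hits 1, so not a primitive root.
g = 3: 3^36 ≡ 1 — hits 1, so not a primitive root.
g = 4: 4^36 ≡ 1 — hits 1, so not a primitive root.
g = 5: 5^36 ≡ 72; 5^24 ≡ 8 — none is 1, so 5 is a primitive root.
So 5 is the smallest generator of (Z/73Z)^×.

5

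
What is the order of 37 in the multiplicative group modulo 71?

By Lagrange's theorem, ord_71(37) divides φ(71) = 71 − 1 = 70 = 2 · 5 · 7.
Divisors of 70: 1, 2, 5, 7, 10, 14, 35, 70.
Test each divisor d:
37^1 ≡ 37
37^2 ≡ 20
37^5 ≡ 32
37^7 ≡ 1
Therefore the multiplicative order of 37 modulo 71 is 7.

7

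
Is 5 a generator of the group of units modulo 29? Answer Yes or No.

No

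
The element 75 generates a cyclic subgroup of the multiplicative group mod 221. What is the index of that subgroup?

4

By Lagrange's theorem, ord_221(75) divides φ(221) = φ(13·17) = (13−1)·(17−1) = 12·16 = 192 = 2^6 · 3.
Divisors of 192: 1, 2, 3, 4, 6, 8, 12, 16, 24, 32, 48, 64, 96, 192.
Evaluate successive powers at the divisors of 192:
75^1 ≡ 75
75^2 ≡ 100
75^3 ≡ 207
75^4 ≡ 55
75^6 ≡ 196
75^8 ≡ 152
75^12 ≡ 183
75^16 ≡ 120
75^24 ≡ 118
75^32 ≡ 35
75^48 ≡ 1
So ord_221(75) = 48, hence |⟨75⟩| = 48.
[(Z/221Z)^× : ⟨75⟩] = 192/48 = 4.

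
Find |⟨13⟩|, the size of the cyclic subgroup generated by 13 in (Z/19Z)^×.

Since 13 ∈ (Z/19Z)^×, its order divides φ(19) = 19 − 1 = 18 = 2 · 3^2.
Divisors of 18: 1, 2, 3, 6, 9, 18.
Compute 13^d (mod 19) for the divisors d until we hit 1:
13^1 ≡ 13
13^2 ≡ 17
13^3 ≡ 12
13^6 ≡ 11
13^9 ≡ 18
13^18 ≡ 1
So ord_19(13) = 18.

18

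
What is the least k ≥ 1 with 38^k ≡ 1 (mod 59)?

58

ord(38) | φ(59) = 59 − 1 = 58 = 2 · 29.
Divisors of 58: 1, 2, 29, 58.
Compute 38^d (mod 59) for the divisors d until we hit 1:
38^1 ≡ 38 (mod 59)
38^2 ≡ 28 (mod 59)
38^29 ≡ 58 (mod 59)
38^58 ≡ 1 (mod 59) ✓
So ord_59(38) = 58.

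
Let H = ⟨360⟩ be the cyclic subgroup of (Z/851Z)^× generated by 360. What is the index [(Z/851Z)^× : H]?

12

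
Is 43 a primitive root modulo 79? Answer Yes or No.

Yes

φ(79) = 79 − 1 = 78 = 2 · 3 · 13.
43 is a primitive root mod 79 iff 43^(φ(79)/q) ≢ 1 for every prime q | φ(79), i.e. q ∈ {2, 3, 13}.
43^39 ≡ 78 (mod 79)  [q = 2: ≢ 1 ✓]
43^26 ≡ 23 (mod 79)  [q = 3: ≢ 1 ✓]
43^6 ≡ 62 (mod 79)  [q = 13: ≢ 1 ✓]
Every test exponent gives a nontrivial residue, hence 43 generates the full group.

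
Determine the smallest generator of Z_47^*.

5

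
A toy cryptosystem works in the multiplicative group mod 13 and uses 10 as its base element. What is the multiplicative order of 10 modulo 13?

6

ord(10) | φ(13) = 13 − 1 = 12 = 2^2 · 3.
Divisors of 12: 1, 2, 3, 4, 6, 12.
Evaluate successive powers at the divisors of 12:
10^1 ≡ 10 (mod 13)
10^2 ≡ 9 (mod 13)
10^3 ≡ 12 (mod 13)
10^4 ≡ 3 (mod 13)
10^6 ≡ 1 (mod 13) ✓
The smallest such exponent is 6, so the order of 10 is 6.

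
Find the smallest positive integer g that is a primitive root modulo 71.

φ(71) = 71 − 1 = 70 = 2 · 5 · 7.
g is a primitive root iff g^(70/q) ≢ 1 (mod 71) for each prime q ∈ {2, 5, 7}.
g = 2: 2^35 ≡ 1 — hits 1, so not a primitive root.
g = 3: 3^35 ≡ 1 — hits 1, so not a primitive root.
g = 4: 4^35 ≡ 1 — hits 1, so not a primitive root.
g = 5: 5^35 ≡ 1 — hits 1, so not a primitive root.
g = 6: 6^35 ≡ 1 — hits 1, so not a primitive root.
g = 7: 7^35 ≡ 70; 7^14 ≡ 54; 7^10 ≡ 45 — none is 1, so 7 is a primitive root.
So 7 is the smallest generator of (Z/71Z)^×.

7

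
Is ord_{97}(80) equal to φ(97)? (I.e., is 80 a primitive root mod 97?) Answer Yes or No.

Yes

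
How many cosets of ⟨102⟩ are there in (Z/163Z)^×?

3

By Lagrange's theorem, ord_163(102) divides φ(163) = 163 − 1 = 162 = 2 · 3^4.
Divisors of 162: 1, 2, 3, 6, 9, 18, 27, 54, 81, 162.
Test each divisor d:
102^1 ≡ 102
102^2 ≡ 135
102^3 ≡ 78
102^6 ≡ 53
102^9 ≡ 59
102^18 ≡ 58
102^27 ≡ 162
102^54 ≡ 1
So ord_163(102) = 54, hence |⟨102⟩| = 54.
Index = |(Z/163Z)^×| / |⟨102⟩| = 162 / 54 = 3.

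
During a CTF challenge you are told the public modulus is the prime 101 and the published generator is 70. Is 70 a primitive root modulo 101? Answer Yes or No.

No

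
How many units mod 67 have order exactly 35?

φ(67) = 67 − 1 = 66 = 2 · 3 · 11.
(Z/67Z)^× is cyclic (|G| = 66); a cyclic group of order m has exactly φ(d) elements of each order d | m, and none otherwise.
Since 35 ∤ 66, the count is 0.

0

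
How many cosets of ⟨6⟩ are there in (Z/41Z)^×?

1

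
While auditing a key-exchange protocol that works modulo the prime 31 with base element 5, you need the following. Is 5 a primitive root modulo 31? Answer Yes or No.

φ(31) = 31 − 1 = 30 = 2 · 3 · 5.
It suffices to check that the order of 5 is not a proper divisor of 30: compute 5^(30/q) for q ∈ {2, 3, 5}.
5^15 ≡ 1 (mod 31)  [q = 2: ≡ 1 ✗]
5^10 ≡ 5 (mod 31)  [q = 3: ≢ 1 ✓]
5^6 ≡ 1 (mod 31)  [q = 5: ≡ 1 ✗]
Since 5^15 ≡ 1, the order of 5 divides 15 < 30, so 5 is not a primitive root.

No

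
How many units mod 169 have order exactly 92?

0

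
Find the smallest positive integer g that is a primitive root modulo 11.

2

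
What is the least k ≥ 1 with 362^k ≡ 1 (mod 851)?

132

ord(362) | φ(851) = φ(23·37) = (23−1)·(37−1) = 22·36 = 792 = 2^3 · 3^2 · 11.
Divisors of 792: 1, 2, 3, 4, 6, 8, 9, 11, 12, 18, 22, 24, 33, 36, 44, 66, 72, 88, 99, 132, 198, 264, 396, 792.
Test each divisor d:
362^1 ≡ 362 (mod 851)
362^2 ≡ 841 (mod 851)
362^3 ≡ 635 (mod 851)
362^4 ≡ 100 (mod 851)
362^6 ≡ 702 (mod 851)
362^8 ≡ 639 (mod 851)
362^9 ≡ 697 (mod 851)
362^11 ≡ 689 (mod 851)
362^12 ≡ 75 (mod 851)
362^18 ≡ 739 (mod 851)
362^22 ≡ 714 (mod 851)
362^24 ≡ 519 (mod 851)
362^33 ≡ 68 (mod 851)
362^36 ≡ 630 (mod 851)
362^44 ≡ 47 (mod 851)
362^66 ≡ 369 (mod 851)
362^72 ≡ 334 (mod 851)
362^88 ≡ 507 (mod 851)
362^99 ≡ 413 (mod 851)
362^132 ≡ 1 (mod 851) ✓
Therefore the multiplicative order of 362 modulo 851 is 132.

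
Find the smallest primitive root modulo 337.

φ(337) = 337 − 1 = 336 = 2^4 · 3 · 7.
g is a primitive root iff g^(336/q) ≢ 1 (mod 337) for each prime q ∈ {2, 3, 7}.
g = 2: 2^168 ≡ 1 — hits 1, so not a primitive root.
g = 3: 3^168 ≡ 1 — hits 1, so not a primitive root.
g = 4: 4^168 ≡ 1 — hits 1, so not a primitive root.
g = 5: 5^168 ≡ 336; 5^112 ≡ 1 — hits 1, so not a primitive root.
g = 6: 6^168 ≡ 1 — hits 1, so not a primitive root.
g = 7: 7^168 ≡ 1 — hits 1, so not a primitive root.
g = 8: 8^168 ≡ 1 — hits 1, so not a primitive root.
g = 9: 9^168 ≡ 1 — hits 1, so not a primitive root.
g = 10: 10^168 ≡ 336; 10^112 ≡ 128; 10^48 ≡ 175 — none is 1, so 10 is a primitive root.
Hence the least primitive root of 337 is 10.

10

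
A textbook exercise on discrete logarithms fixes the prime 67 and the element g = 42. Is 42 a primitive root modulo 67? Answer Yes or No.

φ(67) = 67 − 1 = 66 = 2 · 3 · 11.
Test 42^(66/q) mod 67 for each prime factor q of 66:
42^33 ≡ 66 (mod 67)  [q = 2: ≢ 1 ✓]
42^22 ≡ 1 (mod 67)  [q = 3: ≡ 1 ✗]
42^6 ≡ 62 (mod 67)  [q = 11: ≢ 1 ✓]
Since 42^22 ≡ 1, the order of 42 divides 22 < 66, so 42 is not a primitive root.

No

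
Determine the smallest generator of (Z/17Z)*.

3

φ(17) = 17 − 1 = 16 = 2^4.
Test candidates g = 2, 3, … against the prime factors q ∈ {2} of φ(17): g is a generator iff g^(16/q) ≢ 1 for every such q.
g = 2: 2^8 ≡ 1 — hits 1, so not a primitive root.
g = 3: 3^8 ≡ 16 — none is 1, so 3 is a primitive root.
Hence the least primitive root of 17 is 3.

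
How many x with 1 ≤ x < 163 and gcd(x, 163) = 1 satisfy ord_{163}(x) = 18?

φ(163) = 163 − 1 = 162 = 2 · 3^4.
In a cyclic group of order 162, there are φ(d) elements of order d for each divisor d of 162, and zero for non-divisors.
18 = 2 · 3^2 divides 162, and φ(18) = 6.

6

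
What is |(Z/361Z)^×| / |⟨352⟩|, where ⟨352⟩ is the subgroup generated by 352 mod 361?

1

ord(352) | φ(361) = φ(19^2) = 19·(19−1) = 342 = 2 · 3^2 · 19.
Divisors of 342: 1, 2, 3, 6, 9, 18, 19, 38, 57, 114, 171, 342.
Compute 352^d (mod 361) for the divisors d until we hit 1:
352^1 ≡ 352 (mod 361)
352^2 ≡ 81 (mod 361)
352^3 ≡ 354 (mod 361)
352^6 ≡ 49 (mod 361)
352^9 ≡ 18 (mod 361)
352^18 ≡ 324 (mod 361)
352^19 ≡ 333 (mod 361)
352^38 ≡ 62 (mod 361)
352^57 ≡ 69 (mod 361)
352^114 ≡ 68 (mod 361)
352^171 ≡ 360 (mod 361)
352^342 ≡ 1 (mod 361) ✓
So ord_361(352) = 342, hence |⟨352⟩| = 342.
[(Z/361Z)^× : ⟨352⟩] = 342/342 = 1.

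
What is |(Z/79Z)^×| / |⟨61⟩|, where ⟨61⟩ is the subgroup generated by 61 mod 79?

3

Since 61 ∈ (Z/79Z)^×, its order divides φ(79) = 79 − 1 = 78 = 2 · 3 · 13.
Divisors of 78: 1, 2, 3, 6, 13, 26, 39, 78.
Compute 61^d (mod 79) for the divisors d until we hit 1:
61^1 ≡ 61 (mod 79)
61^2 ≡ 8 (mod 79)
61^3 ≡ 14 (mod 79)
61^6 ≡ 38 (mod 79)
61^13 ≡ 78 (mod 79)
61^26 ≡ 1 (mod 79) ✓
So ord_79(61) = 26, hence |⟨61⟩| = 26.
[(Z/79Z)^× : ⟨61⟩] = 78/26 = 3.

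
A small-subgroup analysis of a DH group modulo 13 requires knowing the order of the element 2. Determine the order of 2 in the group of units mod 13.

12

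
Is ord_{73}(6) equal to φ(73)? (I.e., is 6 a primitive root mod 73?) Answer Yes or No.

φ(73) = 73 − 1 = 72 = 2^3 · 3^2.
Test 6^(72/q) mod 73 for each prime factor q of 72:
6^36 ≡ 1 (mod 73)  [q = 2: ≡ 1 ✗]
6^24 ≡ 64 (mod 73)  [q = 3: ≢ 1 ✓]
The check at q = 2 fails, so 6 generates a proper subgroup.

No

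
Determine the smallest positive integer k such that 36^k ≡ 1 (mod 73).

18

ord(36) | φ(73) = 73 − 1 = 72 = 2^3 · 3^2.
Divisors of 72: 1, 2, 3, 4, 6, 8, 9, 12, 18, 24, 36, 72.
Evaluate successive powers at the divisors of 72:
36^1 ≡ 36 (mod 73)
36^2 ≡ 55 (mod 73)
36^3 ≡ 9 (mod 73)
36^4 ≡ 32 (mod 73)
36^6 ≡ 8 (mod 73)
36^8 ≡ 2 (mod 73)
36^9 ≡ 72 (mod 73)
36^12 ≡ 64 (mod 73)
36^18 ≡ 1 (mod 73) ✓
So ord_73(36) = 18.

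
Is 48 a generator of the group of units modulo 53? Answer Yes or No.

φ(53) = 53 − 1 = 52 = 2^2 · 13.
Test 48^(52/q) mod 53 for each prime factor q of 52:
48^26 ≡ 52 (mod 53)  [q = 2: ≢ 1 ✓]
48^4 ≡ 42 (mod 53)  [q = 13: ≢ 1 ✓]
Every test exponent gives a nontrivial residue, hence 48 generates the full group.

Yes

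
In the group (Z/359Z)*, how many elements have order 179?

φ(359) = 359 − 1 = 358 = 2 · 179.
In a cyclic group of order 358, there are φ(d) elements of order d for each divisor d of 358, and zero for non-divisors.
179 | 358, and φ(179) = 179 − 1 = 178.

178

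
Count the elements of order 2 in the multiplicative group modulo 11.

φ(11) = 11 − 1 = 10 = 2 · 5.
Since (Z/11Z)^× is cyclic of order 10, the number of elements of order d is φ(d) when d | 10 and 0 otherwise.
2 | 10, and φ(2) = 2 − 1 = 1.

1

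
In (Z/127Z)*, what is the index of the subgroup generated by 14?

1

By Lagrange's theorem, ord_127(14) divides φ(127) = 127 − 1 = 126 = 2 · 3^2 · 7.
Divisors of 126: 1, 2, 3, 6, 7, 9, 14, 18, 21, 42, 63, 126.
Check 14^d mod 127 for each divisor in increasing order:
14^1 ≡ 14 (mod 127)
14^2 ≡ 69 (mod 127)
14^3 ≡ 77 (mod 127)
14^6 ≡ 87 (mod 127)
14^7 ≡ 75 (mod 127)
14^9 ≡ 95 (mod 127)
14^14 ≡ 37 (mod 127)
14^18 ≡ 8 (mod 127)
14^21 ≡ 108 (mod 127)
14^42 ≡ 107 (mod 127)
14^63 ≡ 126 (mod 127)
14^126 ≡ 1 (mod 127) ✓
So ord_127(14) = 126, hence |⟨14⟩| = 126.
Index = |(Z/127Z)^×| / |⟨14⟩| = 126 / 126 = 1.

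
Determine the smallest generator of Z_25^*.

φ(25) = φ(5^2) = 5·(5−1) = 20 = 2^2 · 5.
g is a primitive root iff g^(20/q) ≢ 1 (mod 25) for each prime q ∈ {2, 5}.
g = 2: 2^10 ≡ 24; 2^4 ≡ 16 — none is 1, so 2 is a primitive root.
So 2 is the smallest generator of (Z/25Z)^×.

2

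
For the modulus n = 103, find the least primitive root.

5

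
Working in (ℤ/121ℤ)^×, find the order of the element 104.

Since 104 ∈ (Z/121Z)^×, its order divides φ(121) = φ(11^2) = 11·(11−1) = 110 = 2 · 5 · 11.
Divisors of 110: 1, 2, 5, 10, 11, 22, 55, 110.
Test each divisor d:
104^1 ≡ 104 (mod 121)
104^2 ≡ 47 (mod 121)
104^5 ≡ 78 (mod 121)
104^10 ≡ 34 (mod 121)
104^11 ≡ 27 (mod 121)
104^22 ≡ 3 (mod 121)
104^55 ≡ 1 (mod 121) ✓
Hence ord(104) = 55.

55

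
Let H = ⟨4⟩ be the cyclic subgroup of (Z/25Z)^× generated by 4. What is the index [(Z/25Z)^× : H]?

2

The order of 4 must divide φ(25) = φ(5^2) = 5·(5−1) = 20 = 2^2 · 5.
Divisors of 20: 1, 2, 4, 5, 10, 20.
Test each divisor d:
4^1 ≡ 4 (mod 25)
4^2 ≡ 16 (mod 25)
4^4 ≡ 6 (mod 25)
4^5 ≡ 24 (mod 25)
4^10 ≡ 1 (mod 25) ✓
The order of 4 is 10, so the subgroup it generates has 10 elements.
Index = |(Z/25Z)^×| / |⟨4⟩| = 20 / 10 = 2.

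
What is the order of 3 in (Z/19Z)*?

18

Since 3 ∈ (Z/19Z)^×, its order divides φ(19) = 19 − 1 = 18 = 2 · 3^2.
Divisors of 18: 1, 2, 3, 6, 9, 18.
Compute 3^d (mod 19) for the divisors d until we hit 1:
3^1 ≡ 3 (mod 19)
3^2 ≡ 9 (mod 19)
3^3 ≡ 8 (mod 19)
3^6 ≡ 7 (mod 19)
3^9 ≡ 18 (mod 19)
3^18 ≡ 1 (mod 19) ✓
The smallest such exponent is 18, so the order of 3 is 18.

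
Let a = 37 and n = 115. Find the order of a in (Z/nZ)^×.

44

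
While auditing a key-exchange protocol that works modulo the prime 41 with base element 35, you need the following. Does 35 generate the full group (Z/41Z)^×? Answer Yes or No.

φ(41) = 41 − 1 = 40 = 2^3 · 5.
35 is a primitive root mod 41 iff 35^(φ(41)/q) ≢ 1 for every prime q | φ(41), i.e. q ∈ {2, 5}.
35^20 ≡ 40 (mod 41)  [q = 2: ≢ 1 ✓]
35^8 ≡ 10 (mod 41)  [q = 5: ≢ 1 ✓]
None equal 1, so ord_41(35) = 40: 35 is a primitive root.

Yes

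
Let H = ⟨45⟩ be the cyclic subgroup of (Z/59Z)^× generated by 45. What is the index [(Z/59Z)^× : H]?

Since 45 ∈ (Z/59Z)^×, its order divides φ(59) = 59 − 1 = 58 = 2 · 29.
Divisors of 58: 1, 2, 29, 58.
Test each divisor d:
45^1 ≡ 45 (mod 59)
45^2 ≡ 19 (mod 59)
45^29 ≡ 1 (mod 59) ✓
So ord_59(45) = 29, hence |⟨45⟩| = 29.
[(Z/59Z)^× : ⟨45⟩] = 58/29 = 2.

2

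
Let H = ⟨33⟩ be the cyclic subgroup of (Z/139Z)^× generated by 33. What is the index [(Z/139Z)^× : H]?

The order of 33 must divide φ(139) = 139 − 1 = 138 = 2 · 3 · 23.
Divisors of 138: 1, 2, 3, 6, 23, 46, 69, 138.
Test each divisor d:
33^1 ≡ 33
33^2 ≡ 116
33^3 ≡ 75
33^6 ≡ 65
33^23 ≡ 138
33^46 ≡ 1
So ord_139(33) = 46, hence |⟨33⟩| = 46.
[(Z/139Z)^× : ⟨33⟩] = 138/46 = 3.

3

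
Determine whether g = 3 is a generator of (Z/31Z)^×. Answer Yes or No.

Yes

φ(31) = 31 − 1 = 30 = 2 · 3 · 5.
Test 3^(30/q) mod 31 for each prime factor q of 30:
3^15 ≡ 30 (mod 31)  [q = 2: ≢ 1 ✓]
3^10 ≡ 25 (mod 31)  [q = 3: ≢ 1 ✓]
3^6 ≡ 16 (mod 31)  [q = 5: ≢ 1 ✓]
None equal 1, so ord_31(3) = 30: 3 is a primitive root.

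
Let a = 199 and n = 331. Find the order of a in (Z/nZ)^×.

66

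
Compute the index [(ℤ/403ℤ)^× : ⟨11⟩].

6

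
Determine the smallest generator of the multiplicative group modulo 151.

φ(151) = 151 − 1 = 150 = 2 · 3 · 5^2.
Test candidates g = 2, 3, … against the prime factors q ∈ {2, 3, 5} of φ(151): g is a generator iff g^(150/q) ≢ 1 for every such q.
g = 2: 2^75 ≡ 1 — hits 1, so not a primitive root.
g = 3: 3^75 ≡ 150; 3^50 ≡ 1 — hits 1, so not a primitive root.
g = 4: 4^75 ≡ 1 — hits 1, so not a primitive root.
g = 5: 5^75 ≡ 1 — hits 1, so not a primitive root.
g = 6: 6^75 ≡ 150; 6^50 ≡ 32; 6^30 ≡ 59 — none is 1, so 6 is a primitive root.
The smallest primitive root modulo 151 is 6.

6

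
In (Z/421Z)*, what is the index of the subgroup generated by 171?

ord(171) | φ(421) = 421 − 1 = 420 = 2^2 · 3 · 5 · 7.
Divisors of 420: 1, 2, 3, 4, 5, 6, 7, 10, 12, 14, 15, 20, 21, 28, 30, 35, 42, 60, 70, 84, 105, 140, 210, 420.
Compute 171^d (mod 421) for the divisors d until we hit 1:
171^1 ≡ 171 (mod 421)
171^2 ≡ 192 (mod 421)
171^3 ≡ 415 (mod 421)
171^4 ≡ 237 (mod 421)
171^5 ≡ 111 (mod 421)
171^6 ≡ 36 (mod 421)
171^7 ≡ 262 (mod 421)
171^10 ≡ 112 (mod 421)
171^12 ≡ 33 (mod 421)
171^14 ≡ 21 (mod 421)
171^15 ≡ 223 (mod 421)
171^20 ≡ 335 (mod 421)
171^21 ≡ 29 (mod 421)
171^28 ≡ 20 (mod 421)
171^30 ≡ 51 (mod 421)
171^35 ≡ 188 (mod 421)
171^42 ≡ 420 (mod 421)
171^60 ≡ 75 (mod 421)
171^70 ≡ 401 (mod 421)
171^84 ≡ 1 (mod 421) ✓
The order of 171 is 84, so the subgroup it generates has 84 elements.
The index is φ(421) / ord(171) = 420 / 84 = 5.

5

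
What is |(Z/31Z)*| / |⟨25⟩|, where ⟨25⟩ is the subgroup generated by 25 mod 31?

Since 25 ∈ (Z/31Z)^×, its order divides φ(31) = 31 − 1 = 30 = 2 · 3 · 5.
Divisors of 30: 1, 2, 3, 5, 6, 10, 15, 30.
Check 25^d mod 31 for each divisor in increasing order:
25^1 ≡ 25 (mod 31)
25^2 ≡ 5 (mod 31)
25^3 ≡ 1 (mod 31) ✓
Thus |⟨25⟩| = ord(25) = 3.
[(Z/31Z)^× : ⟨25⟩] = 30/3 = 10.

10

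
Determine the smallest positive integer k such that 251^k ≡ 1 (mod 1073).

84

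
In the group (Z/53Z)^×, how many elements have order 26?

12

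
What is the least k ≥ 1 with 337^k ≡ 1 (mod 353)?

11

ord(337) | φ(353) = 353 − 1 = 352 = 2^5 · 11.
Divisors of 352: 1, 2, 4, 8, 11, 16, 22, 32, 44, 88, 176, 352.
Evaluate successive powers at the divisors of 352:
337^1 ≡ 337 (mod 353)
337^2 ≡ 256 (mod 353)
337^4 ≡ 231 (mod 353)
337^8 ≡ 58 (mod 353)
337^11 ≡ 1 (mod 353) ✓
So ord_353(337) = 11.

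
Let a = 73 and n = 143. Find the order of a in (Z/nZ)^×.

ord(73) | φ(143) = φ(11·13) = (11−1)·(13−1) = 10·12 = 120 = 2^3 · 3 · 5.
Divisors of 120: 1, 2, 3, 4, 5, 6, 8, 10, 12, 15, 20, 24, 30, 40, 60, 120.
Check 73^d mod 143 for each divisor in increasing order:
73^1 ≡ 73 (mod 143)
73^2 ≡ 38 (mod 143)
73^3 ≡ 57 (mod 143)
73^4 ≡ 14 (mod 143)
73^5 ≡ 21 (mod 143)
73^6 ≡ 103 (mod 143)
73^8 ≡ 53 (mod 143)
73^10 ≡ 12 (mod 143)
73^12 ≡ 27 (mod 143)
73^15 ≡ 109 (mod 143)
73^20 ≡ 1 (mod 143) ✓
Therefore the multiplicative order of 73 modulo 143 is 20.

20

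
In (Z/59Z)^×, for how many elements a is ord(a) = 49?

φ(59) = 59 − 1 = 58 = 2 · 29.
In a cyclic group of order 58, there are φ(d) elements of order d for each divisor d of 58, and zero for non-divisors.
Since 49 ∤ 58, the count is 0.

0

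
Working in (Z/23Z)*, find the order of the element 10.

Since 10 ∈ (Z/23Z)^×, its order divides φ(23) = 23 − 1 = 22 = 2 · 11.
Divisors of 22: 1, 2, 11, 22.
Test each divisor d:
10^1 ≡ 10
10^2 ≡ 8
10^11 ≡ 22
10^22 ≡ 1
The smallest such exponent is 22, so the order of 10 is 22.

22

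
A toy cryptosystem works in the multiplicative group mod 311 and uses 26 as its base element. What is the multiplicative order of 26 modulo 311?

155

The order of 26 must divide φ(311) = 311 − 1 = 310 = 2 · 5 · 31.
Divisors of 310: 1, 2, 5, 10, 31, 62, 155, 310.
Evaluate successive powers at the divisors of 310:
26^1 ≡ 26
26^2 ≡ 54
26^5 ≡ 243
26^10 ≡ 270
26^31 ≡ 36
26^62 ≡ 52
26^155 ≡ 1
So ord_311(26) = 155.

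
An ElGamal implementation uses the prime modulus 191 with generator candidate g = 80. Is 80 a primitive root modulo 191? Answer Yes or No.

No

φ(191) = 191 − 1 = 190 = 2 · 5 · 19.
An element g generates (Z/191Z)^× iff g^(190/q) ≢ 1 (mod 191) for each prime q ∈ {2, 5, 19}.
80^95 ≡ 1 (mod 191)  [q = 2: ≡ 1 ✗]
80^38 ≡ 39 (mod 191)  [q = 5: ≢ 1 ✓]
80^10 ≡ 121 (mod 191)  [q = 19: ≢ 1 ✓]
The check at q = 2 fails, so 80 generates a proper subgroup.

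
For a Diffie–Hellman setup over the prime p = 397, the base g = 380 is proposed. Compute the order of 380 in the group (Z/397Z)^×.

132

The order of 380 must divide φ(397) = 397 − 1 = 396 = 2^2 · 3^2 · 11.
Divisors of 396: 1, 2, 3, 4, 6, 9, 11, 12, 18, 22, 33, 36, 44, 66, 99, 132, 198, 396.
Check 380^d mod 397 for each divisor in increasing order:
380^1 ≡ 380 (mod 397)
380^2 ≡ 289 (mod 397)
380^3 ≡ 248 (mod 397)
380^4 ≡ 151 (mod 397)
380^6 ≡ 366 (mod 397)
380^9 ≡ 252 (mod 397)
380^11 ≡ 177 (mod 397)
380^12 ≡ 167 (mod 397)
380^18 ≡ 381 (mod 397)
380^22 ≡ 363 (mod 397)
380^33 ≡ 334 (mod 397)
380^36 ≡ 256 (mod 397)
380^44 ≡ 362 (mod 397)
380^66 ≡ 396 (mod 397)
380^99 ≡ 63 (mod 397)
380^132 ≡ 1 (mod 397) ✓
The smallest such exponent is 132, so the order of 380 is 132.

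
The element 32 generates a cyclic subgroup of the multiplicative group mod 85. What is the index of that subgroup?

8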